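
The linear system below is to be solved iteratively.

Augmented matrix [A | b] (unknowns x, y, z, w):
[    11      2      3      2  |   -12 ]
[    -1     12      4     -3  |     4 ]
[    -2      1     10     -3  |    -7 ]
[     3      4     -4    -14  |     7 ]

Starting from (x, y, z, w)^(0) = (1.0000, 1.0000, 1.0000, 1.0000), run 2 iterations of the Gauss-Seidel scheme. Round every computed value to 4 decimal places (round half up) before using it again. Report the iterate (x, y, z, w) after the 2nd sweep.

(-0.7906, 0.3635, -1.0816, -0.2565)

Iteration 1:
  x = (-12 - (2)·1.0000 - (3)·1.0000 - (2)·1.0000) / (11) = -1.7273
  y = (4 - (-1)·-1.7273 - (4)·1.0000 - (-3)·1.0000) / (12) = 0.1061
  z = (-7 - (-2)·-1.7273 - (1)·0.1061 - (-3)·1.0000) / (10) = -0.7561
  w = (7 - (3)·-1.7273 - (4)·0.1061 - (-4)·-0.7561) / (-14) = -0.6238
Iteration 2:
  x = (-12 - (2)·0.1061 - (3)·-0.7561 - (2)·-0.6238) / (11) = -0.7906
  y = (4 - (-1)·-0.7906 - (4)·-0.7561 - (-3)·-0.6238) / (12) = 0.3635
  z = (-7 - (-2)·-0.7906 - (1)·0.3635 - (-3)·-0.6238) / (10) = -1.0816
  w = (7 - (3)·-0.7906 - (4)·0.3635 - (-4)·-1.0816) / (-14) = -0.2565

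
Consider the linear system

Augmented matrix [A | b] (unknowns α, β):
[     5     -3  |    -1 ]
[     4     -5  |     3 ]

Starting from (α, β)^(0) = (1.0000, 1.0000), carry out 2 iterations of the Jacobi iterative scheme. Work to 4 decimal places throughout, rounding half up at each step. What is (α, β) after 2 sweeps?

Iteration 1:
  α = (-1 - (-3)·1.0000) / (5) = 0.4000
  β = (3 - (4)·1.0000) / (-5) = 0.2000
Iteration 2:
  α = (-1 - (-3)·0.2000) / (5) = -0.0800
  β = (3 - (4)·0.4000) / (-5) = -0.2800

(-0.0800, -0.2800)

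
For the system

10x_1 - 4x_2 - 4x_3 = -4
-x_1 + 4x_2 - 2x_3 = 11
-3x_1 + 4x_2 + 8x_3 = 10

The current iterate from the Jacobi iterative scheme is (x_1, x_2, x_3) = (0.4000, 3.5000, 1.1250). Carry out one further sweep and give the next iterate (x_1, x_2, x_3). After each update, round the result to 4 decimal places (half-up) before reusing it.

(1.4500, 3.4125, -0.3500)

One sweep:
  x_1 = (-4 - (-4)·3.5000 - (-4)·1.1250) / (10) = 1.4500
  x_2 = (11 - (-1)·0.4000 - (-2)·1.1250) / (4) = 3.4125
  x_3 = (10 - (-3)·0.4000 - (4)·3.5000) / (8) = -0.3500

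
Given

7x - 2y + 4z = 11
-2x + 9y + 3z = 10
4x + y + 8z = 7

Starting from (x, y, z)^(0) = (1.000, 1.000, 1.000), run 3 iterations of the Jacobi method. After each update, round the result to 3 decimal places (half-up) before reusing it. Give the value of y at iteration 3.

1.456

Iteration 1:
  x = (11 - (-2)·1.000 - (4)·1.000) / (7) = 1.286
  y = (10 - (-2)·1.000 - (3)·1.000) / (9) = 1.000
  z = (7 - (4)·1.000 - (1)·1.000) / (8) = 0.250
Iteration 2:
  x = (11 - (-2)·1.000 - (4)·0.250) / (7) = 1.714
  y = (10 - (-2)·1.286 - (3)·0.250) / (9) = 1.314
  z = (7 - (4)·1.286 - (1)·1.000) / (8) = 0.107
Iteration 3:
  x = (11 - (-2)·1.314 - (4)·0.107) / (7) = 1.886
  y = (10 - (-2)·1.714 - (3)·0.107) / (9) = 1.456
  z = (7 - (4)·1.714 - (1)·1.314) / (8) = -0.146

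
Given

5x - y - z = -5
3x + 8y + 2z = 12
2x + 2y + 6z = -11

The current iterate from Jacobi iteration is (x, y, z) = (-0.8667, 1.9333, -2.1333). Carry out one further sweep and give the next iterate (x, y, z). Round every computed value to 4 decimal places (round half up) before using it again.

One sweep:
  x = (-5 - (-1)·1.9333 - (-1)·-2.1333) / (5) = -1.0400
  y = (12 - (3)·-0.8667 - (2)·-2.1333) / (8) = 2.3583
  z = (-11 - (2)·-0.8667 - (2)·1.9333) / (6) = -2.1889

(-1.0400, 2.3583, -2.1889)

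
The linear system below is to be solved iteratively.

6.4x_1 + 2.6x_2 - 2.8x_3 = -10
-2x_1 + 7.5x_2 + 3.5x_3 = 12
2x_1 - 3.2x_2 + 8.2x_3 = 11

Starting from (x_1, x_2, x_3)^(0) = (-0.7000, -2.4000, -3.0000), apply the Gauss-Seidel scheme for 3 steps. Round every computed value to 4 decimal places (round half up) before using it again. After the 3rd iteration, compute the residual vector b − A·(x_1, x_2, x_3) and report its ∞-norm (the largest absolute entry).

1.3826

Iteration 1:
  x_1 = (-10 - (2.6)·-2.4000 - (-2.8)·-3.0000) / (6.4) = -1.9000
  x_2 = (12 - (-2)·-1.9000 - (3.5)·-3.0000) / (7.5) = 2.4933
  x_3 = (11 - (2)·-1.9000 - (-3.2)·2.4933) / (8.2) = 2.7779
Iteration 2:
  x_1 = (-10 - (2.6)·2.4933 - (-2.8)·2.7779) / (6.4) = -1.3601
  x_2 = (12 - (-2)·-1.3601 - (3.5)·2.7779) / (7.5) = -0.0590
  x_3 = (11 - (2)·-1.3601 - (-3.2)·-0.0590) / (8.2) = 1.6502
Iteration 3:
  x_1 = (-10 - (2.6)·-0.0590 - (-2.8)·1.6502) / (6.4) = -0.8166
  x_2 = (12 - (-2)·-0.8166 - (3.5)·1.6502) / (7.5) = 0.6121
  x_3 = (11 - (2)·-0.8166 - (-3.2)·0.6121) / (8.2) = 1.7795
Residual b − A·x = (-1.3826, -0.4522, 0.0000); ∞-norm = 1.3826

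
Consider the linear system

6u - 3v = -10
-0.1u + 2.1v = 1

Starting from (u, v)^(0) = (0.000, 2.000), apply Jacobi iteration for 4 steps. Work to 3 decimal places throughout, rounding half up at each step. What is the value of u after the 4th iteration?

-1.463

Iteration 1:
  u = (-10 - (-3)·2.000) / (6) = -0.667
  v = (1 - (-0.1)·0.000) / (2.1) = 0.476
Iteration 2:
  u = (-10 - (-3)·0.476) / (6) = -1.429
  v = (1 - (-0.1)·-0.667) / (2.1) = 0.444
Iteration 3:
  u = (-10 - (-3)·0.444) / (6) = -1.445
  v = (1 - (-0.1)·-1.429) / (2.1) = 0.408
Iteration 4:
  u = (-10 - (-3)·0.408) / (6) = -1.463
  v = (1 - (-0.1)·-1.445) / (2.1) = 0.407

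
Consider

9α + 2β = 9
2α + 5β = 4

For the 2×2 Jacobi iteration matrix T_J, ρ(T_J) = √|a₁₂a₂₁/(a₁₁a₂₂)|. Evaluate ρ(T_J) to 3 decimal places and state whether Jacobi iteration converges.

0.298

a₁₂a₂₁/(a₁₁a₂₂) = (2)·(2) / ((9)·(5)) = 0.088889
ρ = √|0.088889| = √0.088889 = 0.298
ρ < 1, so Jacobi converges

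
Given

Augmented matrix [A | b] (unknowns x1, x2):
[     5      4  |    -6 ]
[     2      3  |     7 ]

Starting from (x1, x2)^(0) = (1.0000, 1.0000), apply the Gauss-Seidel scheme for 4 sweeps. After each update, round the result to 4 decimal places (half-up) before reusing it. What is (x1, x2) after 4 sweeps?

Iteration 1:
  x1 = (-6 - (4)·1.0000) / (5) = -2.0000
  x2 = (7 - (2)·-2.0000) / (3) = 3.6667
Iteration 2:
  x1 = (-6 - (4)·3.6667) / (5) = -4.1334
  x2 = (7 - (2)·-4.1334) / (3) = 5.0889
Iteration 3:
  x1 = (-6 - (4)·5.0889) / (5) = -5.2711
  x2 = (7 - (2)·-5.2711) / (3) = 5.8474
Iteration 4:
  x1 = (-6 - (4)·5.8474) / (5) = -5.8779
  x2 = (7 - (2)·-5.8779) / (3) = 6.2519

(-5.8779, 6.2519)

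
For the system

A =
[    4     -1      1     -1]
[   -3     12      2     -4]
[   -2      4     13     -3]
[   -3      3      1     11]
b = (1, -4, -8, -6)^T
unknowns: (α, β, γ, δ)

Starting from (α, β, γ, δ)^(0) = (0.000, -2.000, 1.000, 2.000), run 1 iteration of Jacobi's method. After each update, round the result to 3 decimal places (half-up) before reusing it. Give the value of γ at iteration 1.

Iteration 1:
  α = (1 - (-1)·-2.000 - (1)·1.000 - (-1)·2.000) / (4) = 0.000
  β = (-4 - (-3)·0.000 - (2)·1.000 - (-4)·2.000) / (12) = 0.167
  γ = (-8 - (-2)·0.000 - (4)·-2.000 - (-3)·2.000) / (13) = 0.462
  δ = (-6 - (-3)·0.000 - (3)·-2.000 - (1)·1.000) / (11) = -0.091

0.462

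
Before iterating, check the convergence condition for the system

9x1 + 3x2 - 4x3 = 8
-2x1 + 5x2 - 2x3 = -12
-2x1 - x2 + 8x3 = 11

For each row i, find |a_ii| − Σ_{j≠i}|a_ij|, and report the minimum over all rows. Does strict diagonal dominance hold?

row 1: |9| − (3+4) = 2
row 2: |5| − (2+2) = 1
row 3: |8| − (2+1) = 5
minimum over rows = 1 → strictly diagonally dominant (convergence guaranteed)

1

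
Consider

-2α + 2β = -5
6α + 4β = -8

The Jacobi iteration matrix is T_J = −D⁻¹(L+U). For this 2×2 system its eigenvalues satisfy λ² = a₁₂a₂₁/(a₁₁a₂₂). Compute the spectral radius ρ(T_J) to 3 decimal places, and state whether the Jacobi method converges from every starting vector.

a₁₂a₂₁/(a₁₁a₂₂) = (2)·(6) / ((-2)·(4)) = -1.500000
ρ = √|-1.500000| = √1.500000 = 1.225
ρ > 1, so Jacobi diverges

1.225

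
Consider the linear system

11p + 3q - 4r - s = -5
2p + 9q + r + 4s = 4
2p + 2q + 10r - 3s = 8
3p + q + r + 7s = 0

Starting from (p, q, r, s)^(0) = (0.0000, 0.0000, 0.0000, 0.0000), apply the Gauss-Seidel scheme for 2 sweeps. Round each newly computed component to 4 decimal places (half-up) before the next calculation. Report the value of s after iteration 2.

-0.0358

Iteration 1:
  p = (-5 - (3)·0.0000 - (-4)·0.0000 - (-1)·0.0000) / (11) = -0.4545
  q = (4 - (2)·-0.4545 - (1)·0.0000 - (4)·0.0000) / (9) = 0.5454
  r = (8 - (2)·-0.4545 - (2)·0.5454 - (-3)·0.0000) / (10) = 0.7818
  s = (0 - (3)·-0.4545 - (1)·0.5454 - (1)·0.7818) / (7) = 0.0052
Iteration 2:
  p = (-5 - (3)·0.5454 - (-4)·0.7818 - (-1)·0.0052) / (11) = -0.3185
  q = (4 - (2)·-0.3185 - (1)·0.7818 - (4)·0.0052) / (9) = 0.4260
  r = (8 - (2)·-0.3185 - (2)·0.4260 - (-3)·0.0052) / (10) = 0.7801
  s = (0 - (3)·-0.3185 - (1)·0.4260 - (1)·0.7801) / (7) = -0.0358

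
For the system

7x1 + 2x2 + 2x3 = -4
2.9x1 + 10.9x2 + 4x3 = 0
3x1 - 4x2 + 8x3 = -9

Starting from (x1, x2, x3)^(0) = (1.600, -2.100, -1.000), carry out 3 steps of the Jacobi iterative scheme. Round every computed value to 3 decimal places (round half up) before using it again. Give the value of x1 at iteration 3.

-0.475

Iteration 1:
  x1 = (-4 - (2)·-2.100 - (2)·-1.000) / (7) = 0.314
  x2 = (0 - (2.9)·1.600 - (4)·-1.000) / (10.9) = -0.059
  x3 = (-9 - (3)·1.600 - (-4)·-2.100) / (8) = -2.775
Iteration 2:
  x1 = (-4 - (2)·-0.059 - (2)·-2.775) / (7) = 0.238
  x2 = (0 - (2.9)·0.314 - (4)·-2.775) / (10.9) = 0.935
  x3 = (-9 - (3)·0.314 - (-4)·-0.059) / (8) = -1.272
Iteration 3:
  x1 = (-4 - (2)·0.935 - (2)·-1.272) / (7) = -0.475
  x2 = (0 - (2.9)·0.238 - (4)·-1.272) / (10.9) = 0.403
  x3 = (-9 - (3)·0.238 - (-4)·0.935) / (8) = -0.747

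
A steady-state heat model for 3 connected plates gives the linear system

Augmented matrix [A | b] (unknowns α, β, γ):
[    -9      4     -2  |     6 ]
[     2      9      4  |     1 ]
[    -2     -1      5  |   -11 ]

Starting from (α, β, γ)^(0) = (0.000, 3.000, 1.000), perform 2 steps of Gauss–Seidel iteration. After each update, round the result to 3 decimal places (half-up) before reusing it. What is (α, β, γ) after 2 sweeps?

Iteration 1:
  α = (6 - (4)·3.000 - (-2)·1.000) / (-9) = 0.444
  β = (1 - (2)·0.444 - (4)·1.000) / (9) = -0.432
  γ = (-11 - (-2)·0.444 - (-1)·-0.432) / (5) = -2.109
Iteration 2:
  α = (6 - (4)·-0.432 - (-2)·-2.109) / (-9) = -0.390
  β = (1 - (2)·-0.390 - (4)·-2.109) / (9) = 1.135
  γ = (-11 - (-2)·-0.390 - (-1)·1.135) / (5) = -2.129

(-0.390, 1.135, -2.129)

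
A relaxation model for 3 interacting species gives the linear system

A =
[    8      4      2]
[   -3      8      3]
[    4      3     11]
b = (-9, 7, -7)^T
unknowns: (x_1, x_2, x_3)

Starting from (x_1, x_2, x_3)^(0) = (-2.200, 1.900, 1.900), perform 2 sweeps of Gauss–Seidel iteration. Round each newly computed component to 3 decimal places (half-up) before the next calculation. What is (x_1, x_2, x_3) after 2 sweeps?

(-0.855, 0.364, -0.425)

Iteration 1:
  x_1 = (-9 - (4)·1.900 - (2)·1.900) / (8) = -2.550
  x_2 = (7 - (-3)·-2.550 - (3)·1.900) / (8) = -0.794
  x_3 = (-7 - (4)·-2.550 - (3)·-0.794) / (11) = 0.507
Iteration 2:
  x_1 = (-9 - (4)·-0.794 - (2)·0.507) / (8) = -0.855
  x_2 = (7 - (-3)·-0.855 - (3)·0.507) / (8) = 0.364
  x_3 = (-7 - (4)·-0.855 - (3)·0.364) / (11) = -0.425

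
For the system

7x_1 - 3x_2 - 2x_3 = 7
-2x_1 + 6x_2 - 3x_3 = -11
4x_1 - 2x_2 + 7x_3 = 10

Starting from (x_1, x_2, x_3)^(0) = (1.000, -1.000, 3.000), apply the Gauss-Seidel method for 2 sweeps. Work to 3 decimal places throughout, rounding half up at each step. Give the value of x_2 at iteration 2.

-1.091

Iteration 1:
  x_1 = (7 - (-3)·-1.000 - (-2)·3.000) / (7) = 1.429
  x_2 = (-11 - (-2)·1.429 - (-3)·3.000) / (6) = 0.143
  x_3 = (10 - (4)·1.429 - (-2)·0.143) / (7) = 0.653
Iteration 2:
  x_1 = (7 - (-3)·0.143 - (-2)·0.653) / (7) = 1.248
  x_2 = (-11 - (-2)·1.248 - (-3)·0.653) / (6) = -1.091
  x_3 = (10 - (4)·1.248 - (-2)·-1.091) / (7) = 0.404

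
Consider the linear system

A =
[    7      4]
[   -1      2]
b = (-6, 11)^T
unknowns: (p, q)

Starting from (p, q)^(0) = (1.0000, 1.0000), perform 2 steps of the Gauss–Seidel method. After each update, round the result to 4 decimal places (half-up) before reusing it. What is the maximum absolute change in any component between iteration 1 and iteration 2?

2.1632

Iteration 1:
  p = (-6 - (4)·1.0000) / (7) = -1.4286
  q = (11 - (-1)·-1.4286) / (2) = 4.7857
Iteration 2:
  p = (-6 - (4)·4.7857) / (7) = -3.5918
  q = (11 - (-1)·-3.5918) / (2) = 3.7041
Change: (-2.1632, -1.0816) → max |·| = 2.1632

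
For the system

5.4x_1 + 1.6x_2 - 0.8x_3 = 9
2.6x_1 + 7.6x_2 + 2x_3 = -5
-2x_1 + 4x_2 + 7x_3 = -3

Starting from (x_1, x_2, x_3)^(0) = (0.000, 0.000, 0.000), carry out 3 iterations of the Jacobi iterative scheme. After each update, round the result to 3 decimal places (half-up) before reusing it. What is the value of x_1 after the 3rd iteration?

Iteration 1:
  x_1 = (9 - (1.6)·0.000 - (-0.8)·0.000) / (5.4) = 1.667
  x_2 = (-5 - (2.6)·0.000 - (2)·0.000) / (7.6) = -0.658
  x_3 = (-3 - (-2)·0.000 - (4)·0.000) / (7) = -0.429
Iteration 2:
  x_1 = (9 - (1.6)·-0.658 - (-0.8)·-0.429) / (5.4) = 1.798
  x_2 = (-5 - (2.6)·1.667 - (2)·-0.429) / (7.6) = -1.115
  x_3 = (-3 - (-2)·1.667 - (4)·-0.658) / (7) = 0.424
Iteration 3:
  x_1 = (9 - (1.6)·-1.115 - (-0.8)·0.424) / (5.4) = 2.060
  x_2 = (-5 - (2.6)·1.798 - (2)·0.424) / (7.6) = -1.385
  x_3 = (-3 - (-2)·1.798 - (4)·-1.115) / (7) = 0.722

2.060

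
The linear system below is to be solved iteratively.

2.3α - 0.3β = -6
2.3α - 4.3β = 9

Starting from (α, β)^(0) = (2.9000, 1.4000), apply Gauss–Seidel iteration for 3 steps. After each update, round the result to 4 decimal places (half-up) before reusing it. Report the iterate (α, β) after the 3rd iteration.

(-3.0946, -3.7483)

Iteration 1:
  α = (-6 - (-0.3)·1.4000) / (2.3) = -2.4261
  β = (9 - (2.3)·-2.4261) / (-4.3) = -3.3907
Iteration 2:
  α = (-6 - (-0.3)·-3.3907) / (2.3) = -3.0510
  β = (9 - (2.3)·-3.0510) / (-4.3) = -3.7250
Iteration 3:
  α = (-6 - (-0.3)·-3.7250) / (2.3) = -3.0946
  β = (9 - (2.3)·-3.0946) / (-4.3) = -3.7483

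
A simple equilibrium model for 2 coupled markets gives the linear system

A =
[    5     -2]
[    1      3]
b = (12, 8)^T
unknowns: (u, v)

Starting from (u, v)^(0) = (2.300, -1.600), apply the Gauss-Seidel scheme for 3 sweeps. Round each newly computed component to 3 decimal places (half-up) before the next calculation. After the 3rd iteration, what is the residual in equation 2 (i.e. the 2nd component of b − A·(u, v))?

Iteration 1:
  u = (12 - (-2)·-1.600) / (5) = 1.760
  v = (8 - (1)·1.760) / (3) = 2.080
Iteration 2:
  u = (12 - (-2)·2.080) / (5) = 3.232
  v = (8 - (1)·3.232) / (3) = 1.589
Iteration 3:
  u = (12 - (-2)·1.589) / (5) = 3.036
  v = (8 - (1)·3.036) / (3) = 1.655
Residual b − A·x = (0.130, -0.001)

-0.001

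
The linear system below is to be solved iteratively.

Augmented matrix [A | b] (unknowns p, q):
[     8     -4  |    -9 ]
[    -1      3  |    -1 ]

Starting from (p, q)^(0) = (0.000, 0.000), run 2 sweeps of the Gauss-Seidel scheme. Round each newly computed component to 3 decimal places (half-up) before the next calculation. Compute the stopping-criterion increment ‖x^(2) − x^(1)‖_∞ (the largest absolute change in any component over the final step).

0.354

Iteration 1:
  p = (-9 - (-4)·0.000) / (8) = -1.125
  q = (-1 - (-1)·-1.125) / (3) = -0.708
Iteration 2:
  p = (-9 - (-4)·-0.708) / (8) = -1.479
  q = (-1 - (-1)·-1.479) / (3) = -0.826
Change: (-0.354, -0.118) → max |·| = 0.354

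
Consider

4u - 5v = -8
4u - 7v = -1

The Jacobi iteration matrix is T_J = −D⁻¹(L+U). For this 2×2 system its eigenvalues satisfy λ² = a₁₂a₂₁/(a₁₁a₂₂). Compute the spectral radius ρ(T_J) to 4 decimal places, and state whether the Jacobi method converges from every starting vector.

a₁₂a₂₁/(a₁₁a₂₂) = (-5)·(4) / ((4)·(-7)) = 0.714286
ρ = √|0.714286| = √0.714286 = 0.8452
ρ < 1, so Jacobi converges

0.8452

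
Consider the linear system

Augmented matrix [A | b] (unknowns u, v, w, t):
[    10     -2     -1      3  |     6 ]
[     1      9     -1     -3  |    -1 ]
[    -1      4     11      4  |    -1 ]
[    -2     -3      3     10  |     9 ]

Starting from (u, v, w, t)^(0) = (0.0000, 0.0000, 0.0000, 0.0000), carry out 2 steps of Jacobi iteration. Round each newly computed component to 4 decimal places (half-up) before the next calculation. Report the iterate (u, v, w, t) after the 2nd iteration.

(0.2987, 0.1121, -0.3232, 1.0139)

Iteration 1:
  u = (6 - (-2)·0.0000 - (-1)·0.0000 - (3)·0.0000) / (10) = 0.6000
  v = (-1 - (1)·0.0000 - (-1)·0.0000 - (-3)·0.0000) / (9) = -0.1111
  w = (-1 - (-1)·0.0000 - (4)·0.0000 - (4)·0.0000) / (11) = -0.0909
  t = (9 - (-2)·0.0000 - (-3)·0.0000 - (3)·0.0000) / (10) = 0.9000
Iteration 2:
  u = (6 - (-2)·-0.1111 - (-1)·-0.0909 - (3)·0.9000) / (10) = 0.2987
  v = (-1 - (1)·0.6000 - (-1)·-0.0909 - (-3)·0.9000) / (9) = 0.1121
  w = (-1 - (-1)·0.6000 - (4)·-0.1111 - (4)·0.9000) / (11) = -0.3232
  t = (9 - (-2)·0.6000 - (-3)·-0.1111 - (3)·-0.0909) / (10) = 1.0139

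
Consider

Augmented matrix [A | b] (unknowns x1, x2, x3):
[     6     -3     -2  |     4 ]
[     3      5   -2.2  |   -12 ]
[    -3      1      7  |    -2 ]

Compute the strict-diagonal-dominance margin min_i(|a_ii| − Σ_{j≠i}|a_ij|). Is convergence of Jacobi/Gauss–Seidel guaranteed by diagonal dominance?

-0.2

row 1: |6| − (3+2) = 1
row 2: |5| − (3+2.2) = -0.2
row 3: |7| − (3+1) = 3
minimum over rows = -0.2 → not strictly diagonally dominant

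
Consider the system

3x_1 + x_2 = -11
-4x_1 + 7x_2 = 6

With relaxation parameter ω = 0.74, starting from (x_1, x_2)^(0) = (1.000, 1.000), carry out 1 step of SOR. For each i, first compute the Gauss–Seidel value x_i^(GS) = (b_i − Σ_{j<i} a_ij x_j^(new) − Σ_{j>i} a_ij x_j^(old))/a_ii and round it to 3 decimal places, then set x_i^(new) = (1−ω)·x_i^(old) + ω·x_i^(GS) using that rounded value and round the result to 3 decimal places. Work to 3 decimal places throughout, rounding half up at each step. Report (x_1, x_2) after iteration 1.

Iteration 1:
  x_1: GS value = (-11 - (1)·1.000) / (3) = -4.000;  x_1 ← (1−ω)·1.000 + ω·-4.000 = -2.700
  x_2: GS value = (6 - (-4)·-2.700) / (7) = -0.686;  x_2 ← (1−ω)·1.000 + ω·-0.686 = -0.248

(-2.700, -0.248)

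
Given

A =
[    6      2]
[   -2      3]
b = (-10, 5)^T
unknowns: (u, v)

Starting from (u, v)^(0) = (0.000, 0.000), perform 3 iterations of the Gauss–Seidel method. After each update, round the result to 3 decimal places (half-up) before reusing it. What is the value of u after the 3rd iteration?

-1.811

Iteration 1:
  u = (-10 - (2)·0.000) / (6) = -1.667
  v = (5 - (-2)·-1.667) / (3) = 0.555
Iteration 2:
  u = (-10 - (2)·0.555) / (6) = -1.852
  v = (5 - (-2)·-1.852) / (3) = 0.432
Iteration 3:
  u = (-10 - (2)·0.432) / (6) = -1.811
  v = (5 - (-2)·-1.811) / (3) = 0.459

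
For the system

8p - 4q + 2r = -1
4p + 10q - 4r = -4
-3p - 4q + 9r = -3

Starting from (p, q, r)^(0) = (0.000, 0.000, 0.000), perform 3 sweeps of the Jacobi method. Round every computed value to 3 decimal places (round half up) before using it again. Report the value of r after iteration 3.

-0.629

Iteration 1:
  p = (-1 - (-4)·0.000 - (2)·0.000) / (8) = -0.125
  q = (-4 - (4)·0.000 - (-4)·0.000) / (10) = -0.400
  r = (-3 - (-3)·0.000 - (-4)·0.000) / (9) = -0.333
Iteration 2:
  p = (-1 - (-4)·-0.400 - (2)·-0.333) / (8) = -0.242
  q = (-4 - (4)·-0.125 - (-4)·-0.333) / (10) = -0.483
  r = (-3 - (-3)·-0.125 - (-4)·-0.400) / (9) = -0.553
Iteration 3:
  p = (-1 - (-4)·-0.483 - (2)·-0.553) / (8) = -0.228
  q = (-4 - (4)·-0.242 - (-4)·-0.553) / (10) = -0.524
  r = (-3 - (-3)·-0.242 - (-4)·-0.483) / (9) = -0.629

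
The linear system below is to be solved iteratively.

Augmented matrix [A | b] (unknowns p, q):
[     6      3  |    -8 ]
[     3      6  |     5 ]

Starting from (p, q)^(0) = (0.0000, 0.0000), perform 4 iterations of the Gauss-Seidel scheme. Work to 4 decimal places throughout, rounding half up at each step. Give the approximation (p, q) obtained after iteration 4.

Iteration 1:
  p = (-8 - (3)·0.0000) / (6) = -1.3333
  q = (5 - (3)·-1.3333) / (6) = 1.5000
Iteration 2:
  p = (-8 - (3)·1.5000) / (6) = -2.0833
  q = (5 - (3)·-2.0833) / (6) = 1.8750
Iteration 3:
  p = (-8 - (3)·1.8750) / (6) = -2.2708
  q = (5 - (3)·-2.2708) / (6) = 1.9687
Iteration 4:
  p = (-8 - (3)·1.9687) / (6) = -2.3177
  q = (5 - (3)·-2.3177) / (6) = 1.9922

(-2.3177, 1.9922)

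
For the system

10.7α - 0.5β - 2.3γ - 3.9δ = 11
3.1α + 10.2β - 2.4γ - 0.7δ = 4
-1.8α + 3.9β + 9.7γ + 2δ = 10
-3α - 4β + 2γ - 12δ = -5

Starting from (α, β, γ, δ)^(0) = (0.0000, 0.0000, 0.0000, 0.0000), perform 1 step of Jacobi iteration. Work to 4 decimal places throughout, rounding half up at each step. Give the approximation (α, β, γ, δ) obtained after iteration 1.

(1.0280, 0.3922, 1.0309, 0.4167)

Iteration 1:
  α = (11 - (-0.5)·0.0000 - (-2.3)·0.0000 - (-3.9)·0.0000) / (10.7) = 1.0280
  β = (4 - (3.1)·0.0000 - (-2.4)·0.0000 - (-0.7)·0.0000) / (10.2) = 0.3922
  γ = (10 - (-1.8)·0.0000 - (3.9)·0.0000 - (2)·0.0000) / (9.7) = 1.0309
  δ = (-5 - (-3)·0.0000 - (-4)·0.0000 - (2)·0.0000) / (-12) = 0.4167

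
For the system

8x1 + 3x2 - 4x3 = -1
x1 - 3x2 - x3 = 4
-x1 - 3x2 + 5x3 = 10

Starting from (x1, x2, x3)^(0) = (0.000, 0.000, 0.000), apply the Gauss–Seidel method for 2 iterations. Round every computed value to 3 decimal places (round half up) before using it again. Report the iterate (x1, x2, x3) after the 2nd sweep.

Iteration 1:
  x1 = (-1 - (3)·0.000 - (-4)·0.000) / (8) = -0.125
  x2 = (4 - (1)·-0.125 - (-1)·0.000) / (-3) = -1.375
  x3 = (10 - (-1)·-0.125 - (-3)·-1.375) / (5) = 1.150
Iteration 2:
  x1 = (-1 - (3)·-1.375 - (-4)·1.150) / (8) = 0.966
  x2 = (4 - (1)·0.966 - (-1)·1.150) / (-3) = -1.395
  x3 = (10 - (-1)·0.966 - (-3)·-1.395) / (5) = 1.356

(0.966, -1.395, 1.356)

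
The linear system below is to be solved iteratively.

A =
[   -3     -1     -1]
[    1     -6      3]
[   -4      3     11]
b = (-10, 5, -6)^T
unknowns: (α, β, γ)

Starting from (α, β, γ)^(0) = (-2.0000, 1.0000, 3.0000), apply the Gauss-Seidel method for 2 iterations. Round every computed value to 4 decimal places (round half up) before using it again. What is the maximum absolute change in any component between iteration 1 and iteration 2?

Iteration 1:
  α = (-10 - (-1)·1.0000 - (-1)·3.0000) / (-3) = 2.0000
  β = (5 - (1)·2.0000 - (3)·3.0000) / (-6) = 1.0000
  γ = (-6 - (-4)·2.0000 - (3)·1.0000) / (11) = -0.0909
Iteration 2:
  α = (-10 - (-1)·1.0000 - (-1)·-0.0909) / (-3) = 3.0303
  β = (5 - (1)·3.0303 - (3)·-0.0909) / (-6) = -0.3737
  γ = (-6 - (-4)·3.0303 - (3)·-0.3737) / (11) = 0.6584
Change: (1.0303, -1.3737, 0.7493) → max |·| = 1.3737

1.3737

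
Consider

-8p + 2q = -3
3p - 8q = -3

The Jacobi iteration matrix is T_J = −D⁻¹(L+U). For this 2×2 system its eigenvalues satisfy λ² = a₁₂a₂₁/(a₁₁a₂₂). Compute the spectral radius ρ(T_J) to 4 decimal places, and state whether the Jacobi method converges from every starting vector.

a₁₂a₂₁/(a₁₁a₂₂) = (2)·(3) / ((-8)·(-8)) = 0.093750
ρ = √|0.093750| = √0.093750 = 0.3062
ρ < 1, so Jacobi converges

0.3062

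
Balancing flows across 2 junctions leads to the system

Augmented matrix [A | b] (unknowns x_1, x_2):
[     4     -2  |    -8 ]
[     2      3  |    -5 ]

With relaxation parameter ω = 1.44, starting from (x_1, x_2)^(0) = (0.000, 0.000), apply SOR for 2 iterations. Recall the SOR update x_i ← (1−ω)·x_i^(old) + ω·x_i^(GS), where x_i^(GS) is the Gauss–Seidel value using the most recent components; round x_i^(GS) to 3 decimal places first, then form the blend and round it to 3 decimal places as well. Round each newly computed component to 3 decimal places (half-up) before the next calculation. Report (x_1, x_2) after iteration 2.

Iteration 1:
  x_1: GS value = (-8 - (-2)·0.000) / (4) = -2.000;  x_1 ← (1−ω)·0.000 + ω·-2.000 = -2.880
  x_2: GS value = (-5 - (2)·-2.880) / (3) = 0.253;  x_2 ← (1−ω)·0.000 + ω·0.253 = 0.364
Iteration 2:
  x_1: GS value = (-8 - (-2)·0.364) / (4) = -1.818;  x_1 ← (1−ω)·-2.880 + ω·-1.818 = -1.351
  x_2: GS value = (-5 - (2)·-1.351) / (3) = -0.766;  x_2 ← (1−ω)·0.364 + ω·-0.766 = -1.263

(-1.351, -1.263)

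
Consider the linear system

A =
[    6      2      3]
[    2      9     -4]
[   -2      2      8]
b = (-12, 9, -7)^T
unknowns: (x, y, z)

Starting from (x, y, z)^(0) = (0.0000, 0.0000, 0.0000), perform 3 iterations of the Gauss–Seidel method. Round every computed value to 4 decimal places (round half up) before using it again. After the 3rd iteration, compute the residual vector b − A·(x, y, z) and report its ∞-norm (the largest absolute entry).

0.2344

Iteration 1:
  x = (-12 - (2)·0.0000 - (3)·0.0000) / (6) = -2.0000
  y = (9 - (2)·-2.0000 - (-4)·0.0000) / (9) = 1.4444
  z = (-7 - (-2)·-2.0000 - (2)·1.4444) / (8) = -1.7361
Iteration 2:
  x = (-12 - (2)·1.4444 - (3)·-1.7361) / (6) = -1.6134
  y = (9 - (2)·-1.6134 - (-4)·-1.7361) / (9) = 0.5869
  z = (-7 - (-2)·-1.6134 - (2)·0.5869) / (8) = -1.4251
Iteration 3:
  x = (-12 - (2)·0.5869 - (3)·-1.4251) / (6) = -1.4831
  y = (9 - (2)·-1.4831 - (-4)·-1.4251) / (9) = 0.6962
  z = (-7 - (-2)·-1.4831 - (2)·0.6962) / (8) = -1.4198
Residual b − A·x = (-0.2344, 0.0212, -0.0002); ∞-norm = 0.2344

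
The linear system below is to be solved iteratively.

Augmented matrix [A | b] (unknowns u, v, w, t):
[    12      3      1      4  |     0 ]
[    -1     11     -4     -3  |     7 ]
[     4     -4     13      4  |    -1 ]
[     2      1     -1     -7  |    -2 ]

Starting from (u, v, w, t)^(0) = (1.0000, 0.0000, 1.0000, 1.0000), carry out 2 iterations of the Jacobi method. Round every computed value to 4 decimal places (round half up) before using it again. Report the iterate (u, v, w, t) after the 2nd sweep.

Iteration 1:
  u = (0 - (3)·0.0000 - (1)·1.0000 - (4)·1.0000) / (12) = -0.4167
  v = (7 - (-1)·1.0000 - (-4)·1.0000 - (-3)·1.0000) / (11) = 1.3636
  w = (-1 - (4)·1.0000 - (-4)·0.0000 - (4)·1.0000) / (13) = -0.6923
  t = (-2 - (2)·1.0000 - (1)·0.0000 - (-1)·1.0000) / (-7) = 0.4286
Iteration 2:
  u = (0 - (3)·1.3636 - (1)·-0.6923 - (4)·0.4286) / (12) = -0.4261
  v = (7 - (-1)·-0.4167 - (-4)·-0.6923 - (-3)·0.4286) / (11) = 0.4636
  w = (-1 - (4)·-0.4167 - (-4)·1.3636 - (4)·0.4286) / (13) = 0.3390
  t = (-2 - (2)·-0.4167 - (1)·1.3636 - (-1)·-0.6923) / (-7) = 0.4604

(-0.4261, 0.4636, 0.3390, 0.4604)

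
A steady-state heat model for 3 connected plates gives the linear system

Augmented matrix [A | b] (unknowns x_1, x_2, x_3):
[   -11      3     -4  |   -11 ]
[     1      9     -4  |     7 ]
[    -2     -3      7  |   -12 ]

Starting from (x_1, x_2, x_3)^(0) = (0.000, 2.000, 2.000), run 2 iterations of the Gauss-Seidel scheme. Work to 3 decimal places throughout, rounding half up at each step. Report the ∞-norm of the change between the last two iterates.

1.347

Iteration 1:
  x_1 = (-11 - (3)·2.000 - (-4)·2.000) / (-11) = 0.818
  x_2 = (7 - (1)·0.818 - (-4)·2.000) / (9) = 1.576
  x_3 = (-12 - (-2)·0.818 - (-3)·1.576) / (7) = -0.805
Iteration 2:
  x_1 = (-11 - (3)·1.576 - (-4)·-0.805) / (-11) = 1.723
  x_2 = (7 - (1)·1.723 - (-4)·-0.805) / (9) = 0.229
  x_3 = (-12 - (-2)·1.723 - (-3)·0.229) / (7) = -1.124
Change: (0.905, -1.347, -0.319) → max |·| = 1.347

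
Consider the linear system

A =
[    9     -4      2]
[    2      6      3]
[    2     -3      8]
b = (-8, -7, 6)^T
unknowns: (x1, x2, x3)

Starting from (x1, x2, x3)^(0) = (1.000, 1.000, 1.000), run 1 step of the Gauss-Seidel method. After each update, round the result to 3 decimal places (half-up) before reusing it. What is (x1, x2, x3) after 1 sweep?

(-0.667, -1.444, 0.375)

Iteration 1:
  x1 = (-8 - (-4)·1.000 - (2)·1.000) / (9) = -0.667
  x2 = (-7 - (2)·-0.667 - (3)·1.000) / (6) = -1.444
  x3 = (6 - (2)·-0.667 - (-3)·-1.444) / (8) = 0.375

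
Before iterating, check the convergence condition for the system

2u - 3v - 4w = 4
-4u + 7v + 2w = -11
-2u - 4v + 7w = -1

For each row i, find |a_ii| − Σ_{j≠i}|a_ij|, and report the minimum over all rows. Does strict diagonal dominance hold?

row 1: |2| − (3+4) = -5
row 2: |7| − (4+2) = 1
row 3: |7| − (2+4) = 1
minimum over rows = -5 → not strictly diagonally dominant

-5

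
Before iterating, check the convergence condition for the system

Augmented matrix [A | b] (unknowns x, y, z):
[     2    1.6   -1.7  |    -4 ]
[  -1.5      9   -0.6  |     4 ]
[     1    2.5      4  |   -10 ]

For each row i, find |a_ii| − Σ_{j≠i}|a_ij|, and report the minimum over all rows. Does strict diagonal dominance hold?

-1.3

row 1: |2| − (1.6+1.7) = -1.3
row 2: |9| − (1.5+0.6) = 6.9
row 3: |4| − (1+2.5) = 0.5
minimum over rows = -1.3 → not strictly diagonally dominant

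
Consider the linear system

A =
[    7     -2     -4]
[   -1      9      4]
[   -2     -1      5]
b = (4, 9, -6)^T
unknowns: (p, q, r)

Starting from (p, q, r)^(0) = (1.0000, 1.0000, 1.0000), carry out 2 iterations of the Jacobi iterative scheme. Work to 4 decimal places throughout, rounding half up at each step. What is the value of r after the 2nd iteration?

Iteration 1:
  p = (4 - (-2)·1.0000 - (-4)·1.0000) / (7) = 1.4286
  q = (9 - (-1)·1.0000 - (4)·1.0000) / (9) = 0.6667
  r = (-6 - (-2)·1.0000 - (-1)·1.0000) / (5) = -0.6000
Iteration 2:
  p = (4 - (-2)·0.6667 - (-4)·-0.6000) / (7) = 0.4191
  q = (9 - (-1)·1.4286 - (4)·-0.6000) / (9) = 1.4254
  r = (-6 - (-2)·1.4286 - (-1)·0.6667) / (5) = -0.4952

-0.4952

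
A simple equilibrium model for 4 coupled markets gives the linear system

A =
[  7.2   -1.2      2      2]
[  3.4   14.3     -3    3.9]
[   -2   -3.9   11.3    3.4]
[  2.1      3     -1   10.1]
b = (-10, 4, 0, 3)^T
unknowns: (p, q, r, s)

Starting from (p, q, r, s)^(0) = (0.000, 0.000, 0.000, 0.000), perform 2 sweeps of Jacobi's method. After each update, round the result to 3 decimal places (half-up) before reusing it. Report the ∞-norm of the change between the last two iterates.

Iteration 1:
  p = (-10 - (-1.2)·0.000 - (2)·0.000 - (2)·0.000) / (7.2) = -1.389
  q = (4 - (3.4)·0.000 - (-3)·0.000 - (3.9)·0.000) / (14.3) = 0.280
  r = (0 - (-2)·0.000 - (-3.9)·0.000 - (3.4)·0.000) / (11.3) = 0.000
  s = (3 - (2.1)·0.000 - (3)·0.000 - (-1)·0.000) / (10.1) = 0.297
Iteration 2:
  p = (-10 - (-1.2)·0.280 - (2)·0.000 - (2)·0.297) / (7.2) = -1.425
  q = (4 - (3.4)·-1.389 - (-3)·0.000 - (3.9)·0.297) / (14.3) = 0.529
  r = (0 - (-2)·-1.389 - (-3.9)·0.280 - (3.4)·0.297) / (11.3) = -0.239
  s = (3 - (2.1)·-1.389 - (3)·0.280 - (-1)·0.000) / (10.1) = 0.503
Change: (-0.036, 0.249, -0.239, 0.206) → max |·| = 0.249

0.249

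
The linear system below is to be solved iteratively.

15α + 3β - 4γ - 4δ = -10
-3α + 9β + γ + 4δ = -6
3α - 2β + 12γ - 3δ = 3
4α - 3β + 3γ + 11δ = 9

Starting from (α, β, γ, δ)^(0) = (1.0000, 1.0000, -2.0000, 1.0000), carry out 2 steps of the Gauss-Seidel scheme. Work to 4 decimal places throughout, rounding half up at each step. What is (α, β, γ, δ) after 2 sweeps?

(-0.0664, -1.0763, 0.2694, 0.4753)

Iteration 1:
  α = (-10 - (3)·1.0000 - (-4)·-2.0000 - (-4)·1.0000) / (15) = -1.1333
  β = (-6 - (-3)·-1.1333 - (1)·-2.0000 - (4)·1.0000) / (9) = -1.2667
  γ = (3 - (3)·-1.1333 - (-2)·-1.2667 - (-3)·1.0000) / (12) = 0.5722
  δ = (9 - (4)·-1.1333 - (-3)·-1.2667 - (3)·0.5722) / (11) = 0.7288
Iteration 2:
  α = (-10 - (3)·-1.2667 - (-4)·0.5722 - (-4)·0.7288) / (15) = -0.0664
  β = (-6 - (-3)·-0.0664 - (1)·0.5722 - (4)·0.7288) / (9) = -1.0763
  γ = (3 - (3)·-0.0664 - (-2)·-1.0763 - (-3)·0.7288) / (12) = 0.2694
  δ = (9 - (4)·-0.0664 - (-3)·-1.0763 - (3)·0.2694) / (11) = 0.4753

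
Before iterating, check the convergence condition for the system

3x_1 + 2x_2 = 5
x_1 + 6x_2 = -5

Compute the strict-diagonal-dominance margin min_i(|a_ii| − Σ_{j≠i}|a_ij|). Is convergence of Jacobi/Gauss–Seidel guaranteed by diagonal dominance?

row 1: |3| − (2) = 1
row 2: |6| − (1) = 5
minimum over rows = 1 → strictly diagonally dominant (convergence guaranteed)

1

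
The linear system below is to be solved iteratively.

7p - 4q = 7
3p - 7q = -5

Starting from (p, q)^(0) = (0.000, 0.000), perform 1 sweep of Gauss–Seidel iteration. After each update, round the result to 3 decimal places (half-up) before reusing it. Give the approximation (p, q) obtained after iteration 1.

(1.000, 1.143)

Iteration 1:
  p = (7 - (-4)·0.000) / (7) = 1.000
  q = (-5 - (3)·1.000) / (-7) = 1.143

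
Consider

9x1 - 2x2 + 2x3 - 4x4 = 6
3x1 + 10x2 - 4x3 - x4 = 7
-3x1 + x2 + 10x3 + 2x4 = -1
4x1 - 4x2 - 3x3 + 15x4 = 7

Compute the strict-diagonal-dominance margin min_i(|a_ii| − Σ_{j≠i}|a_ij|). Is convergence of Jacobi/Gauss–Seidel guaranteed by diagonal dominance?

row 1: |9| − (2+2+4) = 1
row 2: |10| − (3+4+1) = 2
row 3: |10| − (3+1+2) = 4
row 4: |15| − (4+4+3) = 4
minimum over rows = 1 → strictly diagonally dominant (convergence guaranteed)

1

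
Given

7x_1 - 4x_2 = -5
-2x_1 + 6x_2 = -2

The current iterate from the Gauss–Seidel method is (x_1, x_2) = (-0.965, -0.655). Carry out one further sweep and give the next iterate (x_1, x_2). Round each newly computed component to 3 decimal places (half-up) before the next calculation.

(-1.089, -0.696)

One sweep:
  x_1 = (-5 - (-4)·-0.655) / (7) = -1.089
  x_2 = (-2 - (-2)·-1.089) / (6) = -0.696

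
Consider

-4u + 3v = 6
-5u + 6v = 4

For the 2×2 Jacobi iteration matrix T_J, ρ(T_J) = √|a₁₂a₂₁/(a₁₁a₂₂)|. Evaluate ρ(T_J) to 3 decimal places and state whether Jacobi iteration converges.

a₁₂a₂₁/(a₁₁a₂₂) = (3)·(-5) / ((-4)·(6)) = 0.625000
ρ = √|0.625000| = √0.625000 = 0.791
ρ < 1, so Jacobi converges

0.791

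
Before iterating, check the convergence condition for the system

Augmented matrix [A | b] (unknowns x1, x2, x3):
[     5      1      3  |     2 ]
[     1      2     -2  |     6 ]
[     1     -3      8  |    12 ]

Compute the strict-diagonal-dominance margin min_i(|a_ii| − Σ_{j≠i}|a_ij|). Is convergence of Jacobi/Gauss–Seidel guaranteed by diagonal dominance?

-1

row 1: |5| − (1+3) = 1
row 2: |2| − (1+2) = -1
row 3: |8| − (1+3) = 4
minimum over rows = -1 → not strictly diagonally dominant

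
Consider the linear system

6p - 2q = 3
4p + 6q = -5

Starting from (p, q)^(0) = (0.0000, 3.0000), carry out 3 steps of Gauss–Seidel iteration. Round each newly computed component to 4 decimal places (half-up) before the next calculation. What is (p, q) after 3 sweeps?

Iteration 1:
  p = (3 - (-2)·3.0000) / (6) = 1.5000
  q = (-5 - (4)·1.5000) / (6) = -1.8333
Iteration 2:
  p = (3 - (-2)·-1.8333) / (6) = -0.1111
  q = (-5 - (4)·-0.1111) / (6) = -0.7593
Iteration 3:
  p = (3 - (-2)·-0.7593) / (6) = 0.2469
  q = (-5 - (4)·0.2469) / (6) = -0.9979

(0.2469, -0.9979)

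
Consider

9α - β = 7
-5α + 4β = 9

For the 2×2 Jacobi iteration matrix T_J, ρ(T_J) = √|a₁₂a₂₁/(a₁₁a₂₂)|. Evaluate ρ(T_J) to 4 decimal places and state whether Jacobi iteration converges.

0.3727

a₁₂a₂₁/(a₁₁a₂₂) = (-1)·(-5) / ((9)·(4)) = 0.138889
ρ = √|0.138889| = √0.138889 = 0.3727
ρ < 1, so Jacobi converges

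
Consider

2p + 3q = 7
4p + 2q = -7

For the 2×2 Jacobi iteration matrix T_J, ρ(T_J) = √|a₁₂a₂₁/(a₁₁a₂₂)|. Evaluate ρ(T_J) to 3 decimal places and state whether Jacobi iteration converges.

1.732

a₁₂a₂₁/(a₁₁a₂₂) = (3)·(4) / ((2)·(2)) = 3.000000
ρ = √|3.000000| = √3.000000 = 1.732
ρ > 1, so Jacobi diverges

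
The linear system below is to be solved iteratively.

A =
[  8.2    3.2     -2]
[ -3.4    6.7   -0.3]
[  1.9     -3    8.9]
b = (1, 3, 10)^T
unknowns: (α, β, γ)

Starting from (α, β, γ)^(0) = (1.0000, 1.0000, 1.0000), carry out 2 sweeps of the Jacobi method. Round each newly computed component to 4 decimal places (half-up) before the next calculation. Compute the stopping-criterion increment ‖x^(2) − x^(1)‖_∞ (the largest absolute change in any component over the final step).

0.5088

Iteration 1:
  α = (1 - (3.2)·1.0000 - (-2)·1.0000) / (8.2) = -0.0244
  β = (3 - (-3.4)·1.0000 - (-0.3)·1.0000) / (6.7) = 1.0000
  γ = (10 - (1.9)·1.0000 - (-3)·1.0000) / (8.9) = 1.2472
Iteration 2:
  α = (1 - (3.2)·1.0000 - (-2)·1.2472) / (8.2) = 0.0359
  β = (3 - (-3.4)·-0.0244 - (-0.3)·1.2472) / (6.7) = 0.4912
  γ = (10 - (1.9)·-0.0244 - (-3)·1.0000) / (8.9) = 1.4659
Change: (0.0603, -0.5088, 0.2187) → max |·| = 0.5088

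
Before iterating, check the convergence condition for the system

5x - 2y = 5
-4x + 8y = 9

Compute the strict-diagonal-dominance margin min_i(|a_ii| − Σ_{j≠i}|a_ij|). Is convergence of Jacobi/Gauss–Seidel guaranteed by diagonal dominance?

3

row 1: |5| − (2) = 3
row 2: |8| − (4) = 4
minimum over rows = 3 → strictly diagonally dominant (convergence guaranteed)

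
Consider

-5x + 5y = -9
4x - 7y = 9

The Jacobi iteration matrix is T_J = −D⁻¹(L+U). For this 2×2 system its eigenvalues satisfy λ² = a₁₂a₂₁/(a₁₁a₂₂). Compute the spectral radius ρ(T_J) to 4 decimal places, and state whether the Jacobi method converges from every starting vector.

0.7559

a₁₂a₂₁/(a₁₁a₂₂) = (5)·(4) / ((-5)·(-7)) = 0.571429
ρ = √|0.571429| = √0.571429 = 0.7559
ρ < 1, so Jacobi converges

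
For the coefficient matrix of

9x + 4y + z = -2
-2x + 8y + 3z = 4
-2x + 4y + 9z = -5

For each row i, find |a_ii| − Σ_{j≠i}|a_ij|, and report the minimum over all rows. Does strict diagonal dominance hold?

row 1: |9| − (4+1) = 4
row 2: |8| − (2+3) = 3
row 3: |9| − (2+4) = 3
minimum over rows = 3 → strictly diagonally dominant (convergence guaranteed)

3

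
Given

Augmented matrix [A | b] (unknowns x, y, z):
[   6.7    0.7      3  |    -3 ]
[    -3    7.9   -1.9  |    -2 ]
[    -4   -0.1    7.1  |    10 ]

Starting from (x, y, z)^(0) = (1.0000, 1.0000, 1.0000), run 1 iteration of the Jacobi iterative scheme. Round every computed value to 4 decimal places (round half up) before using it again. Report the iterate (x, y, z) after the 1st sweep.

Iteration 1:
  x = (-3 - (0.7)·1.0000 - (3)·1.0000) / (6.7) = -1.0000
  y = (-2 - (-3)·1.0000 - (-1.9)·1.0000) / (7.9) = 0.3671
  z = (10 - (-4)·1.0000 - (-0.1)·1.0000) / (7.1) = 1.9859

(-1.0000, 0.3671, 1.9859)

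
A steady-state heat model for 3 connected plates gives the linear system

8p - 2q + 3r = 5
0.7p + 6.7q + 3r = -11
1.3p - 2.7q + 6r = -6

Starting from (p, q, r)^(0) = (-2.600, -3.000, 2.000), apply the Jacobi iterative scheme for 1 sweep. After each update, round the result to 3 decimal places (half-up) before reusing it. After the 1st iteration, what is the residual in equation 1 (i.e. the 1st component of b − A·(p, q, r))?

Iteration 1:
  p = (5 - (-2)·-3.000 - (3)·2.000) / (8) = -0.875
  q = (-11 - (0.7)·-2.600 - (3)·2.000) / (6.7) = -2.266
  r = (-6 - (1.3)·-2.600 - (-2.7)·-3.000) / (6) = -1.787
Residual b − A·x = (12.829, 10.156, -0.259)

12.829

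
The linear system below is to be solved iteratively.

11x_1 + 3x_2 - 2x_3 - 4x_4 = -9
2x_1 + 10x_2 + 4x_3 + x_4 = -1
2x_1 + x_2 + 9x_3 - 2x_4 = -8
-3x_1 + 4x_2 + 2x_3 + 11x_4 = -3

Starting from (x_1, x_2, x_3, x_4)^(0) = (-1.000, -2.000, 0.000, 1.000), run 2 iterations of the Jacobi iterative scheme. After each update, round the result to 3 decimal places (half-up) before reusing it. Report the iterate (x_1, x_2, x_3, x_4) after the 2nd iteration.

(-0.792, -0.048, -0.869, -0.208)

Iteration 1:
  x_1 = (-9 - (3)·-2.000 - (-2)·0.000 - (-4)·1.000) / (11) = 0.091
  x_2 = (-1 - (2)·-1.000 - (4)·0.000 - (1)·1.000) / (10) = 0.000
  x_3 = (-8 - (2)·-1.000 - (1)·-2.000 - (-2)·1.000) / (9) = -0.222
  x_4 = (-3 - (-3)·-1.000 - (4)·-2.000 - (2)·0.000) / (11) = 0.182
Iteration 2:
  x_1 = (-9 - (3)·0.000 - (-2)·-0.222 - (-4)·0.182) / (11) = -0.792
  x_2 = (-1 - (2)·0.091 - (4)·-0.222 - (1)·0.182) / (10) = -0.048
  x_3 = (-8 - (2)·0.091 - (1)·0.000 - (-2)·0.182) / (9) = -0.869
  x_4 = (-3 - (-3)·0.091 - (4)·0.000 - (2)·-0.222) / (11) = -0.208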